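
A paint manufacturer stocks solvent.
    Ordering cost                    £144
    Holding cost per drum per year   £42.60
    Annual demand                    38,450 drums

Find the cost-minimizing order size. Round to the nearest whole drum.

2DS/H = 2·38,450·144/42.6 = 259,943.66
EOQ = √259,943.66 ≈ 509.85

510 drums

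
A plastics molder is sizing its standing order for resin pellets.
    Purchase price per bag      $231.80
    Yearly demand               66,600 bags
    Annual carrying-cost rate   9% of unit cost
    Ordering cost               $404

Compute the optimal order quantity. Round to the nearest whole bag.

Holding cost per bag per year: H = 9% × $231.8 = $20.8620
Optimal lot size Q* = (2 × 66,600 × $404 / $20.862)^½ ≈ 1,606.07

1,606 bags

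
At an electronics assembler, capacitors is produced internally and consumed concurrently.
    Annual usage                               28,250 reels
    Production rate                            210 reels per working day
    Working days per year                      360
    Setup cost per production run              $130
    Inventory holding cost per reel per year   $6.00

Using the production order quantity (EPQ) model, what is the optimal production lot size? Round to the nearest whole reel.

1,398 reels

d = 28,250/360 = 78.4722 reels/day;  effective holding cost H(1 − d/p) = 6·(1 − 78.4722/210) = 3.75794
Q* = √(2DS / H_eff) = √(2·28,250·130 / 3.75794) ≈ 1,398.05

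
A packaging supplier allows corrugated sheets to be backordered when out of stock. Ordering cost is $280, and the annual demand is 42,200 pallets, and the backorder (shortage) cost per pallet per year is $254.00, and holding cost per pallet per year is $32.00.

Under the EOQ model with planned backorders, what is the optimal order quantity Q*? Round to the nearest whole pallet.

912 pallets

Q* = √(2DS/H) · √((H + b)/b)
   = √(2 × 42,200 × 280 / 32) · √((32 + 254) / 254)
   = 859.360 × 1.0611 ≈ 911.89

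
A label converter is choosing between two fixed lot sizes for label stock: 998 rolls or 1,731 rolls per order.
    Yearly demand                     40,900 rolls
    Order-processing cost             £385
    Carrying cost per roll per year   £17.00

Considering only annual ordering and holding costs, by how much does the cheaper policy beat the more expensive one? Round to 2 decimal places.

£450.79

For each Q, cost = (D/Q)·S + (Q/2)·H.
TC(998) = (40,900/998)×385 + (998/2)×17 = £24,261.06
TC(1,731) = (40,900/1,731)×385 + (1,731/2)×17 = £23,810.26
|ΔTC| = |£24,261.06 − £23,810.26| = £450.79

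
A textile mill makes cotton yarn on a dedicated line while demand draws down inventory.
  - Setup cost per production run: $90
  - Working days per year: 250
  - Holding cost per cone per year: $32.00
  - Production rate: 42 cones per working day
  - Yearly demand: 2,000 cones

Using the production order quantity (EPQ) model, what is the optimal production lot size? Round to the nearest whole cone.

Daily demand d = 2,000/250 = 8.000; p = 42; 1 − d/p = 0.80952
EPQ = √(2DS / (H(1 − d/p)))
    = √(2 × 2,000 × 90 / (32 × 0.80952)) ≈ 117.89

118 cones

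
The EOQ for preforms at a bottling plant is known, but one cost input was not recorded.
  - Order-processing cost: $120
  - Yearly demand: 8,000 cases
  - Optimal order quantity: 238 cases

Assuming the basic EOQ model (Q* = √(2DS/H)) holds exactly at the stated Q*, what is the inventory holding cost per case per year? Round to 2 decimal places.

$33.90

Since Q* = (2DS/H)^½, squaring gives Q*²·H = 2DS.
H = 2DS / Q² = 2 × 8,000 × 120 / 238² = 33.8959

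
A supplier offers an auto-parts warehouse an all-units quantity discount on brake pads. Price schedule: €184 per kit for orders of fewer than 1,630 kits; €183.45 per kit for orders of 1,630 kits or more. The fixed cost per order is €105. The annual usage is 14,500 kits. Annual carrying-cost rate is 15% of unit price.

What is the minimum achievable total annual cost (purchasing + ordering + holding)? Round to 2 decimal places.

€2,677,167.44

H₁ = 15%×€184 = €27.6000;  H₂ = 15%×€183.45 = €27.5175
EOQ₁ = √(2×14,500×105/27.6000) = 332.15  (< 1,630, feasible at tier 1)
EOQ₂ = √(2×14,500×105/27.5175) = 332.65  (< 1,630 → use Q = 1,630 at tier-2 price)
TC(tier 1 (EOQ₁), Q≈332.2) = €2,677,167.44
TC(tier 2, Q≈1,630.0) = €2,683,385.81
Minimum at tier 1 (EOQ₁): €2,677,167.44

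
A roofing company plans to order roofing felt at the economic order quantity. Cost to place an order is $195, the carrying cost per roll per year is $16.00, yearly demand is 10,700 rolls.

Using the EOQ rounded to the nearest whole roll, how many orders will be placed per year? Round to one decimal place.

20.9 orders per year

Optimal lot size Q* = (2 × 10,700 × $195 / $16)^½ ≈ 510.70 → Q = 511
N = D/Q = 10,700/511 ≈ 20.939 orders/yr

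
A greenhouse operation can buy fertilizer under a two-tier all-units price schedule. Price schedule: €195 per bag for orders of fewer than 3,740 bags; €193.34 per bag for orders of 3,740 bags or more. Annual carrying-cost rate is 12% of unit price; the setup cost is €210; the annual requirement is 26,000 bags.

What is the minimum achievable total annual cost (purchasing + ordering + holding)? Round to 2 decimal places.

H₁ = 12%×€195 = €23.4000;  H₂ = 12%×€193.34 = €23.2008
EOQ₁ = √(2×26,000×210/23.4000) = 683.13  (< 3,740, feasible at tier 1)
EOQ₂ = √(2×26,000×210/23.2008) = 686.06  (< 3,740 → use Q = 3,740 at tier-2 price)
TC(tier 1 (EOQ₁), Q≈683.1) = €5,085,985.24
TC(tier 2, Q≈3,740.0) = €5,071,685.39
Minimum at tier 2: €5,071,685.39

€5,071,685.39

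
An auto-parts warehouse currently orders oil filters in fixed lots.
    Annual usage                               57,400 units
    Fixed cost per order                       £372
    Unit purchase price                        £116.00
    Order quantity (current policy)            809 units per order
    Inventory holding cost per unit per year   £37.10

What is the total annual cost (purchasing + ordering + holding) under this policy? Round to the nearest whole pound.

Ordering: D/Q × S = 57,400/809 × £372 = £26,394.07
Holding:  Q/2 × H = 809/2 × £37.1 = £15,006.95
Purchase cost = D·C = 57,400 × 116 = £6,658,400.00
Total = £26,394.07 + £15,006.95 + £6,658,400.00 = £6,699,801.02

£6,699,801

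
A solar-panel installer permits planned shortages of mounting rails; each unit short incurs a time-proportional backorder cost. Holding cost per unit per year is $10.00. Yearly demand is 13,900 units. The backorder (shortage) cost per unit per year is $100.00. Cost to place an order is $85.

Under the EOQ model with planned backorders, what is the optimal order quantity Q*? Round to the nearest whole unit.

510 units

Basic EOQ = √(2·13,900·85/10) = 486.107
Backorder adjustment √((H+b)/b) = √((10+100)/100) = 1.0488
Q* = 486.107 × 1.0488 ≈ 509.83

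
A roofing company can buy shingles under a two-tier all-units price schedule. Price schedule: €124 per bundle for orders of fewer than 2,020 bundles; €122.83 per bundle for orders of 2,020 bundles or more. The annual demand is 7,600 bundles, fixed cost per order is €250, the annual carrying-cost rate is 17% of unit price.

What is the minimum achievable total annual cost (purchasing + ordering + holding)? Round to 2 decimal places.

€951,350.08

H₁ = 17%×€124 = €21.0800;  H₂ = 17%×€122.83 = €20.8811
EOQ₁ = √(2×7,600×250/21.0800) = 424.58  (< 2,020, feasible at tier 1)
EOQ₂ = √(2×7,600×250/20.8811) = 426.59  (< 2,020 → use Q = 2,020 at tier-2 price)
TC(tier 1 (EOQ₁), Q≈424.6) = €951,350.08
TC(tier 2, Q≈2,020.0) = €955,538.51
Minimum at tier 1 (EOQ₁): €951,350.08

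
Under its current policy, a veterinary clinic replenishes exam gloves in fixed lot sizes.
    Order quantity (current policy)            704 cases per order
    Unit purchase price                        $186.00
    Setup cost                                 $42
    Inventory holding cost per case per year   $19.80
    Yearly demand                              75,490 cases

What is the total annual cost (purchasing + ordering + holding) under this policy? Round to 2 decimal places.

$14,052,613.26

Annual ordering cost = (D/Q)·S = (75,490/704) × 42 = $4,503.66
Annual holding cost  = (Q/2)·H = (704/2) × 19.8 = $6,969.60
Purchase cost = D·C = 75,490 × 186 = $14,041,140.00
Total = $4,503.66 + $6,969.60 + $14,041,140.00 = $14,052,613.26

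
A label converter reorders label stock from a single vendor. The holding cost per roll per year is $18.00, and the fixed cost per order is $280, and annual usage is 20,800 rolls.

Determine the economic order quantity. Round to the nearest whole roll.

Optimal lot size Q* = (2 × 20,800 × $280 / $18)^½ ≈ 804.43

804 rolls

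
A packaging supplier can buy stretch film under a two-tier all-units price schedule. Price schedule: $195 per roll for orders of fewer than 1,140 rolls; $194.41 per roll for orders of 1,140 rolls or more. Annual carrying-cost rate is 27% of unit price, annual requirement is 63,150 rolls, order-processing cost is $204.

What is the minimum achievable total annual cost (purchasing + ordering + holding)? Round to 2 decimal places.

$12,318,211.73

H₁ = 27%×$195 = $52.6500;  H₂ = 27%×$194.41 = $52.4907
EOQ₁ = √(2×63,150×204/52.6500) = 699.55  (< 1,140, feasible at tier 1)
EOQ₂ = √(2×63,150×204/52.4907) = 700.61  (< 1,140 → use Q = 1,140 at tier-2 price)
TC(tier 1 (EOQ₁), Q≈699.5) = $12,351,081.21
TC(tier 2, Q≈1,140.0) = $12,318,211.73
Minimum at tier 2: $12,318,211.73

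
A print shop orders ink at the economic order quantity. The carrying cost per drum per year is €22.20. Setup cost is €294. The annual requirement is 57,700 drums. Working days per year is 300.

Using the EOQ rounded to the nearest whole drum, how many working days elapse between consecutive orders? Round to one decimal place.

6.4 days

2DS/H = 2·57,700·294/22.2 = 1,528,270.27
EOQ = √1,528,270.27 ≈ 1,236.23 → Q = 1,236 drums
Days between orders = 300 / (D/Q) = 300 / 46.683 ≈ 6.426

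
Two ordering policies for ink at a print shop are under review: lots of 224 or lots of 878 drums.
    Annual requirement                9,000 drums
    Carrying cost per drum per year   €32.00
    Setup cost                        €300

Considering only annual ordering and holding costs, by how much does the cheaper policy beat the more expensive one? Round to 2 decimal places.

TC(Q) = (D/Q)S + (Q/2)H
TC(224) = (9,000/224)×300 + (224/2)×32 = €15,637.57
TC(878) = (9,000/878)×300 + (878/2)×32 = €17,123.17
Lots of 224 are cheaper by €1,485.60.

€1,485.60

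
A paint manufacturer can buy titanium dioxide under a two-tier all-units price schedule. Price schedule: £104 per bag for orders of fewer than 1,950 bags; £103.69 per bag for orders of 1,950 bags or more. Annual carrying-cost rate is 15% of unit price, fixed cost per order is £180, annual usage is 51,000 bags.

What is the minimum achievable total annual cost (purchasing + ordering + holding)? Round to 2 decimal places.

H₁ = 15%×£104 = £15.6000;  H₂ = 15%×£103.69 = £15.5535
EOQ₁ = √(2×51,000×180/15.6000) = 1,084.86  (< 1,950, feasible at tier 1)
EOQ₂ = √(2×51,000×180/15.5535) = 1,086.48  (< 1,950 → use Q = 1,950 at tier-2 price)
TC(tier 1 (EOQ₁), Q≈1,084.9) = £5,320,923.83
TC(tier 2, Q≈1,950.0) = £5,308,062.35
Minimum at tier 2: £5,308,062.35

£5,308,062.35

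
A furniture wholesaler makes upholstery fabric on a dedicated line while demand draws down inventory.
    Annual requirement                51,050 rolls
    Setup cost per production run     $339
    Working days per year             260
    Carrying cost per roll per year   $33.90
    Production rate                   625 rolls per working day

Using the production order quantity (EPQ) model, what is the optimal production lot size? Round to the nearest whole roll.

1,220 rolls

d = 51,050/260 = 196.3462 rolls/day;  effective holding cost H(1 − d/p) = 33.9·(1 − 196.3462/625) = 23.25018
Q* = √(2DS / H_eff) = √(2·51,050·339 / 23.25018) ≈ 1,220.11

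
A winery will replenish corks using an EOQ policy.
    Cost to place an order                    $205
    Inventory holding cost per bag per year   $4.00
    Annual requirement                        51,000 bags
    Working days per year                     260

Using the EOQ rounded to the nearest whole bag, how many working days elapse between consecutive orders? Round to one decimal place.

2DS/H = 2·51,000·205/4 = 5,227,500.00
EOQ = √5,227,500.00 ≈ 2,286.37 → Q = 2,286 bags
Cycle time = (working days × Q)/D = (260 × 2,286) / 51,000 = 11.654 days

11.7 days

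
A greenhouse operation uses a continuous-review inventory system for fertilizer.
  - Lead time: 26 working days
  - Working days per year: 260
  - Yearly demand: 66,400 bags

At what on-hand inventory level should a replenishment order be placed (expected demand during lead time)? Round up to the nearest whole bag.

6,640 bags

Daily demand d = 66,400 / 260 = 255.385 bags/day
Demand during lead time = 255.385 × 26 = 6,640.00
Reorder point = 6,640.00 → round up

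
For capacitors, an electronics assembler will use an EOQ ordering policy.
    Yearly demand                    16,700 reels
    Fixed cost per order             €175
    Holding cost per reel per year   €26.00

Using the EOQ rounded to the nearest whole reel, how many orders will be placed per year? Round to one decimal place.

35.2 orders per year

2DS/H = 2·16,700·175/26 = 224,807.69
EOQ = √224,807.69 ≈ 474.14 → Q = 474
N = D/Q = 16,700/474 ≈ 35.232 orders/yr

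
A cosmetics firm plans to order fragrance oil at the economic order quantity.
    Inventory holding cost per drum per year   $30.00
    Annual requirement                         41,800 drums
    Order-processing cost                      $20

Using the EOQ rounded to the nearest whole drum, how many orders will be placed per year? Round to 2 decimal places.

Q* = √(2·D·S / H) = √(2·41,800·20 / 30) = √55,733.3 ≈ 236.08 → Q = 236
Orders per year = D/Q = 41,800 / 236 = 177.119

177.12 orders per year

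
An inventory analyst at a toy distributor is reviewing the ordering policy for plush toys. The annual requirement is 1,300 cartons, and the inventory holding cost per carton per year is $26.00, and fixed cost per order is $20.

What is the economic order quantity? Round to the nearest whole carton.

Q* = √(2·D·S / H) = √(2·1,300·20 / 26) = √2,000.0 ≈ 44.72

45 cartons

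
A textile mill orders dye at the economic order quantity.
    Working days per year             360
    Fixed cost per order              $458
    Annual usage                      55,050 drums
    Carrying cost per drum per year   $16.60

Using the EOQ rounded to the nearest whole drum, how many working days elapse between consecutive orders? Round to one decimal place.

Q* = √(2·D·S / H) = √(2·55,050·458 / 16.6) = √3,037,698.8 ≈ 1,742.90 → Q = 1,743 drums
Cycle time = (working days × Q)/D = (360 × 1,743) / 55,050 = 11.398 days

11.4 days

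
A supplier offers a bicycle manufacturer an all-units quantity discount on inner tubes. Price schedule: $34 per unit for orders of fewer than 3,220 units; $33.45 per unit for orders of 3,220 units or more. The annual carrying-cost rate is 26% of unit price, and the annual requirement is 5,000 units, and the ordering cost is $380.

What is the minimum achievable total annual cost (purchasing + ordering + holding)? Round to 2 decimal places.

H₁ = 26%×$34 = $8.8400;  H₂ = 26%×$33.45 = $8.6970
EOQ₁ = √(2×5,000×380/8.8400) = 655.64  (< 3,220, feasible at tier 1)
EOQ₂ = √(2×5,000×380/8.6970) = 661.01  (< 3,220 → use Q = 3,220 at tier-2 price)
TC(tier 1 (EOQ₁), Q≈655.6) = $175,795.86
TC(tier 2, Q≈3,220.0) = $181,842.23
Minimum at tier 1 (EOQ₁): $175,795.86

$175,795.86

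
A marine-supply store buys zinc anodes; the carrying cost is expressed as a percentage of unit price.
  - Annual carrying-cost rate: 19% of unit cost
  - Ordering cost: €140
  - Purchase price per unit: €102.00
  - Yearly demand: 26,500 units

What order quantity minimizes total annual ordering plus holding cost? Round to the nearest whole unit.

Carrying cost H = €102 × 19% = €19.3800/unit/yr
Optimal lot size Q* = (2 × 26,500 × €140 / €19.38)^½ ≈ 618.76

619 units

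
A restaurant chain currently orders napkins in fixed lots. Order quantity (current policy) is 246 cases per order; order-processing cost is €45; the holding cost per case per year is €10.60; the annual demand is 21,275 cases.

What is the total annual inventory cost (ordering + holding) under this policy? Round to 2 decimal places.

Ordering: D/Q × S = 21,275/246 × €45 = €3,891.77
Holding:  Q/2 × H = 246/2 × €10.6 = €1,303.80
Total = €3,891.77 + €1,303.80 = €5,195.57

€5,195.57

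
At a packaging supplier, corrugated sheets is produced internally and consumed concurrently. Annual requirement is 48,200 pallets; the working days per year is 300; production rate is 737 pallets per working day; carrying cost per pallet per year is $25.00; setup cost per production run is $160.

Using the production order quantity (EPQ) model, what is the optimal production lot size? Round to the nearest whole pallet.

d = 48,200/300 = 160.6667 pallets/day;  effective holding cost H(1 − d/p) = 25·(1 − 160.6667/737) = 19.54998
Q* = √(2DS / H_eff) = √(2·48,200·160 / 19.54998) ≈ 888.23

888 pallets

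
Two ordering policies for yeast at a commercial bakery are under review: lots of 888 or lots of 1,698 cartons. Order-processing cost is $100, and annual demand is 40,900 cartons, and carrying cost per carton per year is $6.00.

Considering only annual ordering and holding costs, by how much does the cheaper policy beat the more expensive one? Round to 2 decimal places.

$232.86

TC(Q) = (D/Q)S + (Q/2)H
TC(888) = (40,900/888)×100 + (888/2)×6 = $7,269.86
TC(1,698) = (40,900/1,698)×100 + (1,698/2)×6 = $7,502.72
Cheaper: Q = 888.  Difference = $232.86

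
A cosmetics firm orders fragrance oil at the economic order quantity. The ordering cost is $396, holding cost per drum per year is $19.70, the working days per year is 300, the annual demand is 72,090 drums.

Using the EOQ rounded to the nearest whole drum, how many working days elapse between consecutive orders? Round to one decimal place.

2DS/H = 2·72,090·396/19.7 = 2,898,237.56
EOQ = √2,898,237.56 ≈ 1,702.42 → Q = 1,702 drums
Cycle time = (working days × Q)/D = (300 × 1,702) / 72,090 = 7.083 days

7.1 days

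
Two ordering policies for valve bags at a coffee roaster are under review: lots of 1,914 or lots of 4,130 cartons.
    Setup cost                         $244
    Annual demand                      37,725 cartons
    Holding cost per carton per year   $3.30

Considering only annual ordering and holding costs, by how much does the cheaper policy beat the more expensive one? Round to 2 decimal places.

TC(Q) = (D/Q)S + (Q/2)H
TC(1,914) = (37,725/1,914)×244 + (1,914/2)×3.3 = $7,967.35
TC(4,130) = (37,725/4,130)×244 + (4,130/2)×3.3 = $9,043.29
Lots of 1,914 are cheaper by $1,075.94.

$1,075.94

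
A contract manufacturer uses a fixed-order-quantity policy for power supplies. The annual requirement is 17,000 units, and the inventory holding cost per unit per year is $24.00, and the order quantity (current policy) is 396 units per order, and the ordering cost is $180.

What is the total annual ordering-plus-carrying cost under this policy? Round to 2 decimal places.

Orders/yr = 17,000/396 = 42.929; ordering cost = 42.929 × $180 = $7,727.27
Average inventory = 396/2 = 198; holding cost = 198 × $24 = $4,752.00
Total = $7,727.27 + $4,752.00 = $12,479.27

$12,479.27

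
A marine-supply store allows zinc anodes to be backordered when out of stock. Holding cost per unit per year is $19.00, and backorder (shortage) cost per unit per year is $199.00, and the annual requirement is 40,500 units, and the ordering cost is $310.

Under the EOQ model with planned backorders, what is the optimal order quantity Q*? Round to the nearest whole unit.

1,203 units

Q* = √(2DS/H) · √((H + b)/b)
   = √(2 × 40,500 × 310 / 19) · √((19 + 199) / 199)
   = 1,149.599 × 1.0467 ≈ 1,203.23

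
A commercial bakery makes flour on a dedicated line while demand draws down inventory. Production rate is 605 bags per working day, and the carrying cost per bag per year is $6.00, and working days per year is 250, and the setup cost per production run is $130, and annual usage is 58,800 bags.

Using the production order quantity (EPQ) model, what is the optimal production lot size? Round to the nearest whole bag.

d = 58,800/250 = 235.2000 bags/day;  effective holding cost H(1 − d/p) = 6·(1 − 235.2000/605) = 3.66744
Q* = √(2DS / H_eff) = √(2·58,800·130 / 3.66744) ≈ 2,041.71

2,042 bags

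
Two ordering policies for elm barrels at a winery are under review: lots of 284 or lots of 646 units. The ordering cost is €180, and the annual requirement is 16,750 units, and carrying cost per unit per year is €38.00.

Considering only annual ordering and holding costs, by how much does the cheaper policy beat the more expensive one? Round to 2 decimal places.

€928.99

For each Q, cost = (D/Q)·S + (Q/2)·H.
TC(284) = (16,750/284)×180 + (284/2)×38 = €16,012.20
TC(646) = (16,750/646)×180 + (646/2)×38 = €16,941.18
|ΔTC| = |€16,012.20 − €16,941.18| = €928.99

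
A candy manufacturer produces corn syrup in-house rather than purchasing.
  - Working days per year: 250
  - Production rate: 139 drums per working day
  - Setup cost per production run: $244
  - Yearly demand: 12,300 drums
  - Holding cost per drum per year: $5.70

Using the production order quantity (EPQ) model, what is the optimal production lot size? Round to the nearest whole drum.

d = 12,300/250 = 49.2000 drums/day;  effective holding cost H(1 − d/p) = 5.7·(1 − 49.2000/139) = 3.68245
Q* = √(2DS / H_eff) = √(2·12,300·244 / 3.68245) ≈ 1,276.72

1,277 drums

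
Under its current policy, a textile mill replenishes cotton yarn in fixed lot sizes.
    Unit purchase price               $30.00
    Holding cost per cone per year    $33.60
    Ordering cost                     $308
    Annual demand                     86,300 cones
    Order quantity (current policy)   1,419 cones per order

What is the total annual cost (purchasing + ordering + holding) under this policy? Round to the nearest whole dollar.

Ordering: D/Q × S = 86,300/1,419 × $308 = $18,731.78
Holding:  Q/2 × H = 1,419/2 × $33.6 = $23,839.20
Purchase cost = D·C = 86,300 × 30 = $2,589,000.00
Total = $18,731.78 + $23,839.20 + $2,589,000.00 = $2,631,570.98

$2,631,571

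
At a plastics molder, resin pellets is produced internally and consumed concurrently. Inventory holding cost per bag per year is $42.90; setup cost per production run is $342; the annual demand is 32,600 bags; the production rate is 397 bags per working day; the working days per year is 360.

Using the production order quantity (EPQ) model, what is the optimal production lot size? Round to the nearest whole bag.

Daily demand d = 32,600/360 = 90.556; p = 397; 1 − d/p = 0.77190
EPQ = √(2DS / (H(1 − d/p)))
    = √(2 × 32,600 × 342 / (42.9 × 0.77190)) ≈ 820.59

821 bags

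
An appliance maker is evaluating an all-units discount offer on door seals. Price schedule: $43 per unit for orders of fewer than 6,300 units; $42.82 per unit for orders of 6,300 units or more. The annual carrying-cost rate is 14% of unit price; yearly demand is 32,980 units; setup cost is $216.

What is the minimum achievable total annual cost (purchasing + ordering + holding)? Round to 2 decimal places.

$1,427,401.16

H₁ = 14%×$43 = $6.0200;  H₂ = 14%×$42.82 = $5.9948
EOQ₁ = √(2×32,980×216/6.0200) = 1,538.40  (< 6,300, feasible at tier 1)
EOQ₂ = √(2×32,980×216/5.9948) = 1,541.63  (< 6,300 → use Q = 6,300 at tier-2 price)
TC(tier 1 (EOQ₁), Q≈1,538.4) = $1,427,401.16
TC(tier 2, Q≈6,300.0) = $1,432,217.96
Minimum at tier 1 (EOQ₁): $1,427,401.16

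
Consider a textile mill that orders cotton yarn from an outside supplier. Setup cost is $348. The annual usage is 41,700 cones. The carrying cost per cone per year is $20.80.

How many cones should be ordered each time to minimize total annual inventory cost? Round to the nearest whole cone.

1,181 cones

Q* = √(2·D·S / H) = √(2·41,700·348 / 20.8) = √1,395,346.2 ≈ 1,181.25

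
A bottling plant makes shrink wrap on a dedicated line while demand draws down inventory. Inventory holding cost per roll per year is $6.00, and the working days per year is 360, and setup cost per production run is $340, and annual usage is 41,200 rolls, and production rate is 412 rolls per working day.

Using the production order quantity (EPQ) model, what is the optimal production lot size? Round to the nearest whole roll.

2,543 rolls

d = 41,200/360 = 114.4444 rolls/day;  effective holding cost H(1 − d/p) = 6·(1 − 114.4444/412) = 4.33333
Q* = √(2DS / H_eff) = √(2·41,200·340 / 4.33333) ≈ 2,542.68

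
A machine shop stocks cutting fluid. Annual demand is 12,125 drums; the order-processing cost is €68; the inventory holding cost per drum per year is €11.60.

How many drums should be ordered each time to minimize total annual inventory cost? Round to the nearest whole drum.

377 drums

EOQ = √(2DS/H) = √(2 × 12,125 × 68 / 11.6)
    = √(142,155.17) ≈ 377.03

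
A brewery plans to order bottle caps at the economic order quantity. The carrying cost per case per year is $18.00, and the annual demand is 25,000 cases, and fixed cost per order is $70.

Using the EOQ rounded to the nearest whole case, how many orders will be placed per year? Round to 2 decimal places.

Optimal lot size Q* = (2 × 25,000 × $70 / $18)^½ ≈ 440.96 → Q = 441
Orders per year = D/Q = 25,000 / 441 = 56.689

56.69 orders per year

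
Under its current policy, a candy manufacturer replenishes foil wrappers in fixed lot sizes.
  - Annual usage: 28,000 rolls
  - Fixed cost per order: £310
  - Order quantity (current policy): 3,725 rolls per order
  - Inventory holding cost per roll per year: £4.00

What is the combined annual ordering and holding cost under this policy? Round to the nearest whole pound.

Orders/yr = 28,000/3,725 = 7.517; ordering cost = 7.517 × £310 = £2,330.20
Average inventory = 3,725/2 = 1862.5; holding cost = 1862.5 × £4 = £7,450.00
Total = £2,330.20 + £7,450.00 = £9,780.20

£9,780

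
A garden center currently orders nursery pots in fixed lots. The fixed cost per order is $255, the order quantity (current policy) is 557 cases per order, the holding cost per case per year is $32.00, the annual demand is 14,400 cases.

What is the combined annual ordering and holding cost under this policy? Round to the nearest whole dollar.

Orders/yr = 14,400/557 = 25.853; ordering cost = 25.853 × $255 = $6,592.46
Average inventory = 557/2 = 278.5; holding cost = 278.5 × $32 = $8,912.00
Total = $6,592.46 + $8,912.00 = $15,504.46

$15,504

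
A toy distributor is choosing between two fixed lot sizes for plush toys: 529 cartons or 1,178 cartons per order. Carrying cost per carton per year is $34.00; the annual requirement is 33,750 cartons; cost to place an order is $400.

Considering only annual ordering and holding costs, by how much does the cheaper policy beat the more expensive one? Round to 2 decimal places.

For each Q, cost = (D/Q)·S + (Q/2)·H.
TC(529) = (33,750/529)×400 + (529/2)×34 = $34,512.85
TC(1,178) = (33,750/1,178)×400 + (1,178/2)×34 = $31,486.10
Lots of 1,178 are cheaper by $3,026.75.

$3,026.75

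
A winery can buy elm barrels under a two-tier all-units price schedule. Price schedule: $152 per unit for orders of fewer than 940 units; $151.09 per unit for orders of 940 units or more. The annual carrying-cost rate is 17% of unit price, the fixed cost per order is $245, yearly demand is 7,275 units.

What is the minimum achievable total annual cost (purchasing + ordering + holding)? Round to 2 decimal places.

$1,113,147.98

H₁ = 17%×$152 = $25.8400;  H₂ = 17%×$151.09 = $25.6853
EOQ₁ = √(2×7,275×245/25.8400) = 371.42  (< 940, feasible at tier 1)
EOQ₂ = √(2×7,275×245/25.6853) = 372.54  (< 940 → use Q = 940 at tier-2 price)
TC(tier 1 (EOQ₁), Q≈371.4) = $1,115,397.56
TC(tier 2, Q≈940.0) = $1,113,147.98
Minimum at tier 2: $1,113,147.98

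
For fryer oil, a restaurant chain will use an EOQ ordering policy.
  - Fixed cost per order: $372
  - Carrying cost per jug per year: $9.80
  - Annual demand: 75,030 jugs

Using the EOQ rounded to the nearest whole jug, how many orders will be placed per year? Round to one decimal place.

31.4 orders per year

2DS/H = 2·75,030·372/9.8 = 5,696,155.10
EOQ = √5,696,155.10 ≈ 2,386.66 → Q = 2,387
N = D/Q = 75,030/2,387 ≈ 31.433 orders/yr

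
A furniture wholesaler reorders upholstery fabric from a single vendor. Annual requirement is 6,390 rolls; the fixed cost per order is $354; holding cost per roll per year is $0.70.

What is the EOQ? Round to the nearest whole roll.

2,542 rolls

2DS/H = 2·6,390·354/0.7 = 6,463,028.57
EOQ = √6,463,028.57 ≈ 2,542.25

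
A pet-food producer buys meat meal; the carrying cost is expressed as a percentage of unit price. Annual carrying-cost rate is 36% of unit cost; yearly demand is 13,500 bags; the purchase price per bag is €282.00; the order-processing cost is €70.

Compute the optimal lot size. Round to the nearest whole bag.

136 bags

Carrying cost H = €282 × 36% = €101.5200/bag/yr
Optimal lot size Q* = (2 × 13,500 × €70 / €101.52)^½ ≈ 136.44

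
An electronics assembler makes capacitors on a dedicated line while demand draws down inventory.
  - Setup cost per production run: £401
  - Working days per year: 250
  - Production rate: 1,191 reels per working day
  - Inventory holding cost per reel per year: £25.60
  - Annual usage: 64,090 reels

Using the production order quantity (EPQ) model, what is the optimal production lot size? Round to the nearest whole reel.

1,600 reels

Daily demand d = 64,090/250 = 256.360; p = 1191; 1 − d/p = 0.78475
EPQ = √(2DS / (H(1 − d/p)))
    = √(2 × 64,090 × 401 / (25.6 × 0.78475)) ≈ 1,599.54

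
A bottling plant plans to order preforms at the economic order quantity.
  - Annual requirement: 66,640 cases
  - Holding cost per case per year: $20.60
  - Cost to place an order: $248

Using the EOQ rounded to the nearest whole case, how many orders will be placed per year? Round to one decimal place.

52.6 orders per year

2DS/H = 2·66,640·248/20.6 = 1,604,535.92
EOQ = √1,604,535.92 ≈ 1,266.70 → Q = 1,267
Orders per year = D/Q = 66,640 / 1,267 = 52.597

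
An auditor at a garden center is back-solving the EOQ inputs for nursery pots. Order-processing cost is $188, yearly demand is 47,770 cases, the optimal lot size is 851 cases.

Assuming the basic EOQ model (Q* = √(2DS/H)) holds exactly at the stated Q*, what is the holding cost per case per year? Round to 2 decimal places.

$24.80

Since Q* = (2DS/H)^½, squaring gives Q*²·H = 2DS.
H = 2DS / Q² = 2 × 47,770 × 188 / 851² = 24.8018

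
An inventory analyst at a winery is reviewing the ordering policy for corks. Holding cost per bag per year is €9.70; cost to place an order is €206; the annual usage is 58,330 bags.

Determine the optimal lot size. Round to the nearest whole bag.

1,574 bags

Optimal lot size Q* = (2 × 58,330 × €206 / €9.7)^½ ≈ 1,574.01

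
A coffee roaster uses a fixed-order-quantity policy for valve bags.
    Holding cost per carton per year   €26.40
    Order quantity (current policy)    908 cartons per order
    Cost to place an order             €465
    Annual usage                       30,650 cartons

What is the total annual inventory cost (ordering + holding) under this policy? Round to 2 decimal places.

Annual ordering cost = (D/Q)·S = (30,650/908) × 465 = €15,696.31
Annual holding cost  = (Q/2)·H = (908/2) × 26.4 = €11,985.60
Total = €15,696.31 + €11,985.60 = €27,681.91

€27,681.91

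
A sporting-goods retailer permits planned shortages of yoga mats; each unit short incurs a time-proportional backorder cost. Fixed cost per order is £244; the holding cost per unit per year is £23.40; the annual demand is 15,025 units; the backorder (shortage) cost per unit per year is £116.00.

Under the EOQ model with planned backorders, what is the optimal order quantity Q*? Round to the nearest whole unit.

Basic EOQ = √(2·15,025·244/23.4) = 559.769
Backorder adjustment √((H+b)/b) = √((23.4+116)/116) = 1.0962
Q* = 559.769 × 1.0962 ≈ 613.64

614 units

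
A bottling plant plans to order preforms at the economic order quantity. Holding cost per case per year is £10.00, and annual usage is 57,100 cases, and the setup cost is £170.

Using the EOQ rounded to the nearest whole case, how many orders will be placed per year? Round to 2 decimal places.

Optimal lot size Q* = (2 × 57,100 × £170 / £10)^½ ≈ 1,393.34 → Q = 1,393
N = D/Q = 57,100/1,393 ≈ 40.991 orders/yr

40.99 orders per year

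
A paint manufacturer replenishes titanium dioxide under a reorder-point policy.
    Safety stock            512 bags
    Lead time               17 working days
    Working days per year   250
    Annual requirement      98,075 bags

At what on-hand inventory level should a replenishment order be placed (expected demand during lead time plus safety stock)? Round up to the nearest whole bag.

Daily demand d = 98,075 / 250 = 392.300 bags/day
Demand during lead time = 392.300 × 17 = 6,669.10
Reorder point = 6,669.10 + 512 = 7,181.10 → round up

7,182 bags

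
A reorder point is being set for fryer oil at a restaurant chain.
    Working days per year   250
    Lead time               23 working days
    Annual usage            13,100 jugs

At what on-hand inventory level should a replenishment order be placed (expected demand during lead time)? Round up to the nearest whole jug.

1,206 jugs

Daily demand d = 13,100 / 250 = 52.400 jugs/day
Demand during lead time = 52.400 × 23 = 1,205.20
Reorder point = 1,205.20 → round up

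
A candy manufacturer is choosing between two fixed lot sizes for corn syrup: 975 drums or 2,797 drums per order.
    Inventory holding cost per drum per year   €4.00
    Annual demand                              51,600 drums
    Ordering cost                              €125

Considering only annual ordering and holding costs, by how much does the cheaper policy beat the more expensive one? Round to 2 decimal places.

€665.34

Annual cost at Q: ordering D·S/Q plus holding Q·H/2.
TC(975) = (51,600/975)×125 + (975/2)×4 = €8,565.38
TC(2,797) = (51,600/2,797)×125 + (2,797/2)×4 = €7,900.04
Cheaper: Q = 2,797.  Difference = €665.34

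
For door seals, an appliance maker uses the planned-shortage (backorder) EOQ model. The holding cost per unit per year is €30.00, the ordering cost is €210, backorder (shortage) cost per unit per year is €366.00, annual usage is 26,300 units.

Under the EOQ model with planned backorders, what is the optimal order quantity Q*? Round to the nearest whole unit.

631 units

Q* = √(2DS/H) · √((H + b)/b)
   = √(2 × 26,300 × 210 / 30) · √((30 + 366) / 366)
   = 606.795 × 1.0402 ≈ 631.17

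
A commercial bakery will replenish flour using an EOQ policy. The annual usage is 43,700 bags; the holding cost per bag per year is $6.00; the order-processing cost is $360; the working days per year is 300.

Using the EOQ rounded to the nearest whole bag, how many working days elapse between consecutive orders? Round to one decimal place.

15.7 days

Q* = √(2·D·S / H) = √(2·43,700·360 / 6) = √5,244,000.0 ≈ 2,289.98 → Q = 2,290 bags
Days between orders = 300 / (D/Q) = 300 / 19.083 ≈ 15.721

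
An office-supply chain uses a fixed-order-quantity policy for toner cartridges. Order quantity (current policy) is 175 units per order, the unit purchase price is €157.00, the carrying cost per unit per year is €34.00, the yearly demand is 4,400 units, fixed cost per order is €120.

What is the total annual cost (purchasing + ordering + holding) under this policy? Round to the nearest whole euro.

€696,792

Orders/yr = 4,400/175 = 25.143; ordering cost = 25.143 × €120 = €3,017.14
Average inventory = 175/2 = 87.5; holding cost = 87.5 × €34 = €2,975.00
Purchase cost = D·C = 4,400 × 157 = €690,800.00
Total = €3,017.14 + €2,975.00 + €690,800.00 = €696,792.14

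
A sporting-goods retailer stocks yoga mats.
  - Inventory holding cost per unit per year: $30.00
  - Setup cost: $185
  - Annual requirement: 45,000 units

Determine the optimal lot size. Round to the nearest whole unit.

EOQ = √(2DS/H) = √(2 × 45,000 × 185 / 30)
    = √(555,000.00) ≈ 744.98

745 units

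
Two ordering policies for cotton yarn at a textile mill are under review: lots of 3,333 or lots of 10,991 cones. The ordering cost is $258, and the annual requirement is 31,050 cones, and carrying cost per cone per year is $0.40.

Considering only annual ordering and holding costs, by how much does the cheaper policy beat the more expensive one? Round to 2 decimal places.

$143.05

TC(Q) = (D/Q)S + (Q/2)H
TC(3,333) = (31,050/3,333)×258 + (3,333/2)×0.4 = $3,070.11
TC(10,991) = (31,050/10,991)×258 + (10,991/2)×0.4 = $2,927.06
Lots of 10,991 are cheaper by $143.05.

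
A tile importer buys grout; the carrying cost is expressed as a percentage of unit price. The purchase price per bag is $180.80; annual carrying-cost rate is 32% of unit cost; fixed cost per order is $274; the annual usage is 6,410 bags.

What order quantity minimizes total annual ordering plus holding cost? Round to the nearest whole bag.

Holding cost per bag per year: H = 32% × $180.8 = $57.8560
2DS/H = 2·6,410·274/57.856 = 60,714.19
EOQ = √60,714.19 ≈ 246.40

246 bags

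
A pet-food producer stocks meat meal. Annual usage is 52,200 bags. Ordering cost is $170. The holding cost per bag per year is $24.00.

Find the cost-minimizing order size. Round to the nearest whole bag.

Optimal lot size Q* = (2 × 52,200 × $170 / $24)^½ ≈ 859.94

860 bags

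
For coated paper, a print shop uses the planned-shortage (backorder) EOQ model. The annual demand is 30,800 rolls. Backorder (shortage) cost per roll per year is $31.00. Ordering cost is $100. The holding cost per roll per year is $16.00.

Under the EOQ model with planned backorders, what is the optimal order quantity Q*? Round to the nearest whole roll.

Basic EOQ = √(2·30,800·100/16) = 620.484
Backorder adjustment √((H+b)/b) = √((16+31)/31) = 1.2313
Q* = 620.484 × 1.2313 ≈ 764.01

764 rolls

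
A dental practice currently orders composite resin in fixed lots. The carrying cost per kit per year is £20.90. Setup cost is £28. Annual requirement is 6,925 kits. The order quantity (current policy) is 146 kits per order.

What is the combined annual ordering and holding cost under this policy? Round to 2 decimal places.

Annual ordering cost = (D/Q)·S = (6,925/146) × 28 = £1,328.08
Annual holding cost  = (Q/2)·H = (146/2) × 20.9 = £1,525.70
Total = £1,328.08 + £1,525.70 = £2,853.78

£2,853.78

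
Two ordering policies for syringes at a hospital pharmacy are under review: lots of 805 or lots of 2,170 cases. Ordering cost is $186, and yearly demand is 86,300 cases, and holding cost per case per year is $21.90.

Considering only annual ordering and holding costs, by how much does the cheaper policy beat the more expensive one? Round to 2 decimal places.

TC(Q) = (D/Q)S + (Q/2)H
TC(805) = (86,300/805)×186 + (805/2)×21.9 = $28,754.87
TC(2,170) = (86,300/2,170)×186 + (2,170/2)×21.9 = $31,158.64
Lots of 805 are cheaper by $2,403.77.

$2,403.77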